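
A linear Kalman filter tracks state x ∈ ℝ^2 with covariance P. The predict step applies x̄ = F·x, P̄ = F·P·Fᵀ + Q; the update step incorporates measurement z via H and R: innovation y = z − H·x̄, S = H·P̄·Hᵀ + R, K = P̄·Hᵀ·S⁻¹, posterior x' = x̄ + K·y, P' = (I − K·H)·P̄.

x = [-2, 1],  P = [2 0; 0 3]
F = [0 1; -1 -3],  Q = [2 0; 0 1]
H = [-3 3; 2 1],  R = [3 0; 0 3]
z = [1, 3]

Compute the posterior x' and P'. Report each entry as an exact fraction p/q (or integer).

x̄ = F·x = [1, -1]
P̄ = F·P·Fᵀ + Q = [5 -9; -9 30]
y = z − H·x̄ = [7, 2]
S = H·P̄·Hᵀ + R = [480 33; 33 17]
K = P̄·Hᵀ·S⁻¹ = [-249/2357 622/2357; 531/2357 633/2357]
x' = x̄ + K·y = [1858/2357, 2626/2357]
P' = (I − K·H)·P̄ = [705/2357 456/2357; 456/2357 987/2357]

x' = [1858/2357, 2626/2357]
P' = [705/2357 456/2357; 456/2357 987/2357]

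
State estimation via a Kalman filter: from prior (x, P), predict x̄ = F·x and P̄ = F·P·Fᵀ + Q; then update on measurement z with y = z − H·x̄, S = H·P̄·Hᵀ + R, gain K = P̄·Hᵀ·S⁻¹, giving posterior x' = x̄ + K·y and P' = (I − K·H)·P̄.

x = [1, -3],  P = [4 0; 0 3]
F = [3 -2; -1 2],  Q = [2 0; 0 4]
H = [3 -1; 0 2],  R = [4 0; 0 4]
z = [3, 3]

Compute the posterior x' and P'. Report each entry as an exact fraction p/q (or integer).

x' = [2898/2257, 2185/2257]
P' = [1160/2257 588/2257; 588/2257 1948/2257]

x̄ = F·x = [9, -7]
P̄ = F·P·Fᵀ + Q = [50 -24; -24 20]
y = z − H·x̄ = [-31, 17]
S = H·P̄·Hᵀ + R = [618 -184; -184 84]
K = P̄·Hᵀ·S⁻¹ = [723/2257 294/2257; -46/2257 974/2257]
x' = x̄ + K·y = [2898/2257, 2185/2257]
P' = (I − K·H)·P̄ = [1160/2257 588/2257; 588/2257 1948/2257]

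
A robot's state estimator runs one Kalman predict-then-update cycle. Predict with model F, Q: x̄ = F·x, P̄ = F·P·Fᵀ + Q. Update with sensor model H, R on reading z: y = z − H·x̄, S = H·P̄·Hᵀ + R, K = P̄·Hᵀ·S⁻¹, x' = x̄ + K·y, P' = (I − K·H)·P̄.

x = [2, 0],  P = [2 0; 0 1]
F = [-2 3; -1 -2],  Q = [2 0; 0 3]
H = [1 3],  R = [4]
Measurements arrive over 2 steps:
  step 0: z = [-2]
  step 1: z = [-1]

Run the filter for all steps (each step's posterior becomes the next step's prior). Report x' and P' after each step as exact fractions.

step 0: x' = [-66/23, 4/23], P' = [1579/92 -509/92; -509/92 203/92]
step 1: x' = [-23918/7267, 6005/7267], P' = [748463/29068 -224517/29068; -224517/29068 79271/29068]

step 0: x̄ = F·x = [-4, -2]
step 0: P̄ = F·P·Fᵀ + Q = [19 -2; -2 9]
step 0: y = z − H·x̄ = [8]
step 0: S = H·P̄·Hᵀ + R = [92]
step 0: K = P̄·Hᵀ·S⁻¹ = [13/92; 25/92]
step 0: x' = x̄ + K·y = [-66/23, 4/23]
step 0: P' = (I − K·H)·P̄ = [1579/92 -509/92; -509/92 203/92]
step 1: x̄ = F·x = [144/23, 58/23]
step 1: P̄ = F·P·Fᵀ + Q = [14435/92 1431/92; 1431/92 631/92]
step 1: y = z − H·x̄ = [-341/23]
step 1: S = H·P̄·Hᵀ + R = [7267/23]
step 1: K = P̄·Hᵀ·S⁻¹ = [4682/7267; 831/7267]
step 1: x' = x̄ + K·y = [-23918/7267, 6005/7267]
step 1: P' = (I − K·H)·P̄ = [748463/29068 -224517/29068; -224517/29068 79271/29068]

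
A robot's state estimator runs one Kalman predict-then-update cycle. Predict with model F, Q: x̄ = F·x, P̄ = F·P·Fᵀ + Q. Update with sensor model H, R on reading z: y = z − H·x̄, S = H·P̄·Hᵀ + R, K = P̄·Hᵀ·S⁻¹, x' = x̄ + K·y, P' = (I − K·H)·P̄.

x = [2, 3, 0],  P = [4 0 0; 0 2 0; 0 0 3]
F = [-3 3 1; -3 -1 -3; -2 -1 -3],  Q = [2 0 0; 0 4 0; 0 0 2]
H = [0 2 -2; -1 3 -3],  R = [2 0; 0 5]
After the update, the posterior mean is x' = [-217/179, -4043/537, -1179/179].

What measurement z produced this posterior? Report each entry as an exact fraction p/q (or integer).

z = [-2, -1]

x̄ = F·x = [3, -9, -7]
P̄ = F·P·Fᵀ + Q = [59 21 9; 21 69 53; 9 53 47]
S = H·P̄·Hᵀ + R = [42 36; 36 82]
K = P̄·Hᵀ·S⁻¹ = [233/179 -305/358; 413/537 -3/358; 55/179 -9/358]
x' − x̄ = [-754/179, 790/537, 74/179] = K·y
y = (KᵀK)⁻¹·Kᵀ·(x' − x̄) = [2, 8]
z = y + H·x̄ = [2, 8] + [-4, -9] = [-2, -1]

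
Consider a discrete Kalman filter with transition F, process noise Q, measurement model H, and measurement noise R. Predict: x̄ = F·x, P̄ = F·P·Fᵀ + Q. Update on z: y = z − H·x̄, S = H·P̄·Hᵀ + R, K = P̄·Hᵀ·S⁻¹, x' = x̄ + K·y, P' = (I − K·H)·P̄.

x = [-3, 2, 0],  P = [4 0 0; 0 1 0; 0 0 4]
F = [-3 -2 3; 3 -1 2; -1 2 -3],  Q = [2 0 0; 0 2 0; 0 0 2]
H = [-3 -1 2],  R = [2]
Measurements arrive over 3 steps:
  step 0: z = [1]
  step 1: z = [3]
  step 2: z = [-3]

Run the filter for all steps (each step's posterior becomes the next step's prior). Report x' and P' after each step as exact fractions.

step 0: x' = [3125/457, -4724/457, 2557/457], P' = [28538/1371 -41990/1371 21532/1371; -41990/1371 65204/1371 -30484/1371; 21532/1371 -30484/1371 17270/1371]
step 1: x' = [1729992/4538999, -7351005/4538999, 5664756/4538999], P' = [12572867/4538999 -15598086/4538999 10652692/4538999; -15598086/4538999 30030756/4538999 -9456044/4538999; 10652692/4538999 -9456044/4538999 12371678/4538999]
step 2: x' = [5223394989/2065408759, -5428361643/2065408759, 1983642288/2065408759], P' = [5550767136/2065408759 -6870069333/2065408759 4692952429/2065408759; -6870069333/2065408759 13363245161/2065408759 -4095575151/2065408759; 4692952429/2065408759 -4095575151/2065408759 5489918419/2065408759]

step 0: x̄ = F·x = [5, -11, 7]
step 0: P̄ = F·P·Fᵀ + Q = [78 -10 -28; -10 55 -38; -28 -38 46]
step 0: y = z − H·x̄ = [-9]
step 0: S = H·P̄·Hᵀ + R = [1371]
step 0: K = P̄·Hᵀ·S⁻¹ = [-280/1371; -101/1371; 214/1371]
step 0: x' = x̄ + K·y = [3125/457, -4724/457, 2557/457]
step 0: P' = (I − K·H)·P̄ = [28538/1371 -41990/1371 21532/1371; -41990/1371 65204/1371 -30484/1371; 21532/1371 -30484/1371 17270/1371]
step 1: x̄ = F·x = [7744/457, 19213/457, -20244/457]
step 1: P̄ = F·P·Fᵀ + Q = [150182/1371 381140/1371 -133096/457; 381140/1371 1026128/1371 -354604/457; -133096/457 -354604/457 370162/457]
step 1: y = z − H·x̄ = [84304/457]
step 1: S = H·P̄·Hᵀ + R = [18155996/1371]
step 1: K = P̄·Hᵀ·S⁻¹ = [-815131/9077998; -1074293/4538999; 1120662/4538999]
step 1: x' = x̄ + K·y = [1729992/4538999, -7351005/4538999, 5664756/4538999]
step 1: P' = (I − K·H)·P̄ = [12572867/4538999 -15598086/4538999 10652692/4538999; -15598086/4538999 30030756/4538999 -9456044/4538999; 10652692/4538999 -9456044/4538999 12371678/4538999]
step 2: x̄ = F·x = [26506302/4538999, 23870493/4538999, -33426270/4538999]
step 2: P̄ = F·P·Fᵀ + Q = [88248967/4538999 166080419/4538999 -180913557/4538999; 166080419/4538999 460996265/4538999 -464568703/4538999; -180913557/4538999 -464568703/4538999 492900015/4538999]
step 2: y = z − H·x̄ = [156624942/4538999]
step 2: S = H·P̄·Hᵀ + R = [8261635036/4538999]
step 2: K = P̄·Hᵀ·S⁻¹ = [-396327217/4130817518; -472093732/2065408759; 498277351/2065408759]
step 2: x' = x̄ + K·y = [5223394989/2065408759, -5428361643/2065408759, 1983642288/2065408759]
step 2: P' = (I − K·H)·P̄ = [5550767136/2065408759 -6870069333/2065408759 4692952429/2065408759; -6870069333/2065408759 13363245161/2065408759 -4095575151/2065408759; 4692952429/2065408759 -4095575151/2065408759 5489918419/2065408759]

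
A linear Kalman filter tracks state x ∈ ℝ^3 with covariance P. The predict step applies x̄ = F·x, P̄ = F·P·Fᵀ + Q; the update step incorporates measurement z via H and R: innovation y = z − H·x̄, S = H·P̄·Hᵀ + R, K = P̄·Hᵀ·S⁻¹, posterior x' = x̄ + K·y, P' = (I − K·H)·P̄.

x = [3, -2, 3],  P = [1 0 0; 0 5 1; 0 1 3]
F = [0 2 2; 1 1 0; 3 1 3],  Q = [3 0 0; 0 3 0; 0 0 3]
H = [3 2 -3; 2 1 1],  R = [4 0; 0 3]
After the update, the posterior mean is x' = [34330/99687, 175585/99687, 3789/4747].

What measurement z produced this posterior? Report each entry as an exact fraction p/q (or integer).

z = [3, 3]

x̄ = F·x = [2, 1, 16]
P̄ = F·P·Fᵀ + Q = [43 12 36; 12 9 11; 36 11 50]
S = H·P̄·Hᵀ + R = [241 91; 91 448]
K = P̄·Hᵀ·S⁻¹ = [1138/14241 28199/99687; 772/14241 8693/99687; -1003/4747 1613/4747]
x' − x̄ = [-165044/99687, 75898/99687, -72163/4747] = K·y
y = (KᵀK)⁻¹·Kᵀ·(x' − x̄) = [43, -18]
z = y + H·x̄ = [43, -18] + [-40, 21] = [3, 3]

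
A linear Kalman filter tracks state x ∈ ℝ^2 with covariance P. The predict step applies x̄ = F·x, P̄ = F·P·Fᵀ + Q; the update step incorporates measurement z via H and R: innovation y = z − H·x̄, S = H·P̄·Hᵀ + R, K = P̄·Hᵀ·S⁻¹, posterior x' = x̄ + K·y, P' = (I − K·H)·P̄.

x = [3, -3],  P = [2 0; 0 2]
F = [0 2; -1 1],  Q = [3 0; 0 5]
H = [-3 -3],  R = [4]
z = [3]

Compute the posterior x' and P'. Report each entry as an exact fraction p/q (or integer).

x̄ = F·x = [-6, -6]
P̄ = F·P·Fᵀ + Q = [11 4; 4 9]
y = z − H·x̄ = [-33]
S = H·P̄·Hᵀ + R = [256]
K = P̄·Hᵀ·S⁻¹ = [-45/256; -39/256]
x' = x̄ + K·y = [-51/256, -249/256]
P' = (I − K·H)·P̄ = [791/256 -731/256; -731/256 783/256]

x' = [-51/256, -249/256]
P' = [791/256 -731/256; -731/256 783/256]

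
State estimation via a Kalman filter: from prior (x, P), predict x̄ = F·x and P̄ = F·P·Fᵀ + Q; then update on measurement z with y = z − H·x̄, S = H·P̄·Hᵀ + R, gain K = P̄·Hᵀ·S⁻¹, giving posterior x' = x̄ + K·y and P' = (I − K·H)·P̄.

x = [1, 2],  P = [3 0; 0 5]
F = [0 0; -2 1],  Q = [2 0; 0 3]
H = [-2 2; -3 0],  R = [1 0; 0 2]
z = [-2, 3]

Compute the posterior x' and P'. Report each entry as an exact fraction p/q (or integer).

x' = [-721/818, -760/409]
P' = [81/409 80/409; 80/409 180/409]

x̄ = F·x = [0, 0]
P̄ = F·P·Fᵀ + Q = [2 0; 0 20]
y = z − H·x̄ = [-2, 3]
S = H·P̄·Hᵀ + R = [89 12; 12 20]
K = P̄·Hᵀ·S⁻¹ = [-2/409 -243/818; 200/409 -120/409]
x' = x̄ + K·y = [-721/818, -760/409]
P' = (I − K·H)·P̄ = [81/409 80/409; 80/409 180/409]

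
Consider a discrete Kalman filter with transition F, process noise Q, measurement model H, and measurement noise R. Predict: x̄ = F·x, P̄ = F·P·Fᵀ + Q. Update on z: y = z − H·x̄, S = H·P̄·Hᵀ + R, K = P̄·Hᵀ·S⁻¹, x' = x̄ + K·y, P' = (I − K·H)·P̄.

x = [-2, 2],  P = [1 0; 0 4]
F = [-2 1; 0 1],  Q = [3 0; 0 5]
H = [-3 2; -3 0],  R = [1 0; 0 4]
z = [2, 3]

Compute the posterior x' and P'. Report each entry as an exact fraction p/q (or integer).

x̄ = F·x = [6, 2]
P̄ = F·P·Fᵀ + Q = [11 4; 4 9]
y = z − H·x̄ = [16, 21]
S = H·P̄·Hᵀ + R = [88 75; 75 103]
K = P̄·Hᵀ·S⁻¹ = [-100/3439 -1029/3439; 1518/3439 -1506/3439]
x' = x̄ + K·y = [-2575/3439, -460/3439]
P' = (I − K·H)·P̄ = [1372/3439 2008/3439; 2008/3439 3771/3439]

x' = [-2575/3439, -460/3439]
P' = [1372/3439 2008/3439; 2008/3439 3771/3439]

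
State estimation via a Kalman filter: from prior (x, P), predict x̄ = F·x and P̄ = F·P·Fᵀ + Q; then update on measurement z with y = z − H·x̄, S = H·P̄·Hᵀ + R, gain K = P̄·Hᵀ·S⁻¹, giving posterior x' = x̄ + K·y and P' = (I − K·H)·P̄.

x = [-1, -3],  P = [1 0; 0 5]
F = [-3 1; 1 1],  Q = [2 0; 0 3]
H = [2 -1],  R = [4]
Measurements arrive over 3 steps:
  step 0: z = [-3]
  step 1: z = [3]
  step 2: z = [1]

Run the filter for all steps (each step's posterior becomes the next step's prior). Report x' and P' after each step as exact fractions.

step 0: x' = [-70/23, -241/69], P' = [68/23 96/23; 96/23 596/69]
step 1: x' = [1301/1085, -1237/1085], P' = [17606/7595 26108/7595; 26108/7595 63284/7595]
step 2: x' = [-1063750/674391, -827293/224797], P' = [1739404/674391 889856/224797; 889856/224797 2098900/224797]

step 0: x̄ = F·x = [0, -4]
step 0: P̄ = F·P·Fᵀ + Q = [16 2; 2 9]
step 0: y = z − H·x̄ = [-7]
step 0: S = H·P̄·Hᵀ + R = [69]
step 0: K = P̄·Hᵀ·S⁻¹ = [10/23; -5/69]
step 0: x' = x̄ + K·y = [-70/23, -241/69]
step 0: P' = (I − K·H)·P̄ = [68/23 96/23; 96/23 596/69]
step 1: x̄ = F·x = [389/69, -451/69]
step 1: P̄ = F·P·Fᵀ + Q = [842/69 -592/69; -592/69 1583/69]
step 1: y = z − H·x̄ = [-1022/69]
step 1: S = H·P̄·Hᵀ + R = [7595/69]
step 1: K = P̄·Hᵀ·S⁻¹ = [2276/7595; -2767/7595]
step 1: x' = x̄ + K·y = [1301/1085, -1237/1085]
step 1: P' = (I − K·H)·P̄ = [17606/7595 26108/7595; 26108/7595 63284/7595]
step 2: x̄ = F·x = [-1028/217, 64/1085]
step 2: P̄ = F·P·Fᵀ + Q = [16056/1519 -8350/1519; -8350/1519 155891/7595]
step 2: y = z − H·x̄ = [11429/1085]
step 2: S = H·P̄·Hᵀ + R = [674391/7595]
step 2: K = P̄·Hᵀ·S⁻¹ = [202310/674391; -79797/224797]
step 2: x' = x̄ + K·y = [-1063750/674391, -827293/224797]
step 2: P' = (I − K·H)·P̄ = [1739404/674391 889856/224797; 889856/224797 2098900/224797]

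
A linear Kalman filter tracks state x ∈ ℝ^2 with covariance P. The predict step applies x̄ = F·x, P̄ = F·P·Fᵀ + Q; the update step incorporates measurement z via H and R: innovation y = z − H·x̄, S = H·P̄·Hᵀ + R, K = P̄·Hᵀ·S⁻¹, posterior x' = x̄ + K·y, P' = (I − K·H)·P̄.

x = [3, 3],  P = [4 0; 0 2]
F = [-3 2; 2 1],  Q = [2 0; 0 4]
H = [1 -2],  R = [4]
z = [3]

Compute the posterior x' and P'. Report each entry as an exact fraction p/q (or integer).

x' = [705/109, 213/109]
P' = [1316/109 572/109; 572/109 350/109]

x̄ = F·x = [-3, 9]
P̄ = F·P·Fᵀ + Q = [46 -20; -20 22]
y = z − H·x̄ = [24]
S = H·P̄·Hᵀ + R = [218]
K = P̄·Hᵀ·S⁻¹ = [43/109; -32/109]
x' = x̄ + K·y = [705/109, 213/109]
P' = (I − K·H)·P̄ = [1316/109 572/109; 572/109 350/109]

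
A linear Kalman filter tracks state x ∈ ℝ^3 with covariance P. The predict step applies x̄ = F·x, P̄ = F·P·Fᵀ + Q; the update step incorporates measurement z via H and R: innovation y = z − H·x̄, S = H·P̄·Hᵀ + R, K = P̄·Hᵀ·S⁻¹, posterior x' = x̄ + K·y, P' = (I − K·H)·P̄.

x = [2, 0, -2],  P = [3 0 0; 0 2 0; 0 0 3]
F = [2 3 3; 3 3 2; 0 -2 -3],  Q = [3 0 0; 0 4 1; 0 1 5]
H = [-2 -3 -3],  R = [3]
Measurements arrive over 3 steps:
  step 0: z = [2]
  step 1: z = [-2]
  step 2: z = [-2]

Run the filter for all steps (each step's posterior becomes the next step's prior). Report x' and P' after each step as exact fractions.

step 0: x' = [-175/27, -478/135, 65/9], P' = [475/18 112/9 -179/6; 112/9 433/45 -53/3; -179/6 -53/3 75/2]
step 1: x' = [-371559/239473, -142109/239473, 545123/239473], P' = [2831469/478946 293349/478946 -2179173/478946; 293349/478946 1397179/478946 -1518123/478946; -2179173/478946 -1518123/478946 3054627/478946]
step 2: x' = [357476242/163490259, 214583536/163490259, -347209408/163490259], P' = [319316479/54496753 35026198/54496753 -247269070/54496753; 35026198/54496753 159471593/54496753 -174404199/54496753; -247269070/54496753 -174404199/54496753 348521234/54496753]

step 0: x̄ = F·x = [-2, 2, 6]
step 0: P̄ = F·P·Fᵀ + Q = [60 54 -39; 54 61 -29; -39 -29 40]
step 0: y = z − H·x̄ = [22]
step 0: S = H·P̄·Hᵀ + R = [810]
step 0: K = P̄·Hᵀ·S⁻¹ = [-11/54; -34/135; 1/18]
step 0: x' = x̄ + K·y = [-175/27, -478/135, 65/9]
step 0: P' = (I − K·H)·P̄ = [475/18 112/9 -179/6; 112/9 433/45 -53/3; -179/6 -53/3 75/2]
step 1: x̄ = F·x = [-259/135, -703/45, -1969/135]
step 1: P̄ = F·P·Fᵀ + Q = [539/90 113/30 -91/90; 113/30 1321/10 4253/30; -91/90 4253/30 15209/90]
step 1: y = z − H·x̄ = [-13022/135]
step 1: S = H·P̄·Hᵀ + R = [239473/45]
step 1: K = P̄·Hᵀ·S⁻¹ = [-911/239473; -37311/239473; -41861/239473]
step 1: x' = x̄ + K·y = [-371559/239473, -142109/239473, 545123/239473]
step 1: P' = (I − K·H)·P̄ = [2831469/478946 293349/478946 -2179173/478946; 293349/478946 1397179/478946 -1518123/478946; -2179173/478946 -1518123/478946 3054627/478946]
step 2: x̄ = F·x = [465924/239473, -450758/239473, -1351151/239473]
step 2: P̄ = F·P·Fᵀ + Q = [1436433/239473 595164/239473 -600615/239473; 595164/239473 6552427/239473 5678086/239473; -600615/239473 5678086/239473 17257613/478946]
step 2: y = z − H·x̄ = [-4952825/239473]
step 2: S = H·P̄·Hᵀ + R = [490470777/478946]
step 2: K = P̄·Hᵀ·S⁻¹ = [-1904342/163490259; -25254578/163490259; -27812965/163490259]
step 2: x' = x̄ + K·y = [357476242/163490259, 214583536/163490259, -347209408/163490259]
step 2: P' = (I − K·H)·P̄ = [319316479/54496753 35026198/54496753 -247269070/54496753; 35026198/54496753 159471593/54496753 -174404199/54496753; -247269070/54496753 -174404199/54496753 348521234/54496753]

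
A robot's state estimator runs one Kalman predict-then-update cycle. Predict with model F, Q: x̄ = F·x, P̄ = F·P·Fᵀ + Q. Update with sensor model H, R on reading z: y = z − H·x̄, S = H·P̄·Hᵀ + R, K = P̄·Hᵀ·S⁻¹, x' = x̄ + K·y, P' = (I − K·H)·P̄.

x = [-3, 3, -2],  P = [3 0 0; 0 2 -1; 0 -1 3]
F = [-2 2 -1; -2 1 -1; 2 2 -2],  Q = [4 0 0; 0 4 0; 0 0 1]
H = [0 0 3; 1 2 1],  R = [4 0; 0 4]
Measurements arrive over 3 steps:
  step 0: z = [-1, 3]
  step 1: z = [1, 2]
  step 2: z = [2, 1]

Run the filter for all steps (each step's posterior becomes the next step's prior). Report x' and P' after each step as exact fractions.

step 0: x' = [188136/79159, 62827/79159, -29377/79159], P' = [356508/79159 -119650/79159 -8636/79159; -119650/79159 116437/79159 -12600/79159; -8636/79159 -12600/79159 34684/79159]
step 1: x' = [13317237/14318792, 33217961/114550336, 58451557/114550336], P' = [24147118/5369547 -31314419/21478188 -2756815/21478188; -31314419/21478188 245282753/171825504 -26712899/171825504; -2756815/21478188 -26712899/171825504 74267369/171825504]
step 2: x' = [2563726404657/5926418512481, -587211619429/5926418512481, 4012069791016/5926418512481], P' = [26618116298468/5926418512481 -8631420154302/5926418512481 -761591416068/5926418512481; -8631420154302/5926418512481 8457417896443/5926418512481 -922101909608/5926418512481; -761591416068/5926418512481 -922101909608/5926418512481 2562690618196/5926418512481]

step 0: x̄ = F·x = [14, 11, 4]
step 0: P̄ = F·P·Fᵀ + Q = [31 22 8; 22 23 2; 8 2 41]
step 0: y = z − H·x̄ = [-13, -37]
step 0: S = H·P̄·Hᵀ + R = [373 159; 159 280]
step 0: K = P̄·Hᵀ·S⁻¹ = [-6477/79159 27143/79159; -9450/79159 25156/79159; 26013/79159 212/79159]
step 0: x' = x̄ + K·y = [188136/79159, 62827/79159, -29377/79159]
step 0: P' = (I − K·H)·P̄ = [356508/79159 -119650/79159 -8636/79159; -119650/79159 116437/79159 -12600/79159; -8636/79159 -12600/79159 34684/79159]
step 1: x̄ = F·x = [-221241/79159, -284068/79159, 560680/79159]
step 1: P̄ = F·P·Fᵀ + Q = [3216156/79159 2414746/79159 -832588/79159; 2414746/79159 2363045/79159 -851362/79159; -832588/79159 -851362/79159 1322363/79159]
step 1: y = z − H·x̄ = [-1602881/79159, 387015/79159]
step 1: S = H·P̄·Hᵀ + R = [12217903/79159 -3638847/79159; -3638847/79159 18895695/79159]
step 1: K = P̄·Hᵀ·S⁻¹ = [-2756815/28637584 31202819/85912752; -26712899/229100672 213337255/687302016; 74267369/229100672 -1212949/687302016]
step 1: x' = x̄ + K·y = [13317237/14318792, 33217961/114550336, 58451557/114550336]
step 1: P' = (I − K·H)·P̄ = [24147118/5369547 -31314419/21478188 -2756815/21478188; -31314419/21478188 245282753/171825504 -26712899/171825504; -2756815/21478188 -26712899/171825504 74267369/171825504]
step 2: x̄ = F·x = [-205091427/114550336, -59577347/28637584, 20326075/14318792]
step 2: P̄ = F·P·Fᵀ + Q = [6856287833/171825504 429223059/14318792 -76874875/7159396; 429223059/14318792 105519841/3579698 -19666225/1789849; -76874875/7159396 -19666225/1789849 30488267/1789849]
step 2: y = z − H·x̄ = [-32340641/14318792, 633651939/114550336]
step 2: S = H·P̄·Hᵀ + R = [281553799/1789849 -336754821/7159396; -336754821/7159396 40091155385/171825504]
step 2: K = P̄·Hᵀ·S⁻¹ = [-571193562051/5926418512481 2148421143449/5926418512481; -691576432206/5926418512481 1840328432244/5926418512481; 1922017963647/5926418512481 -10776154272/5926418512481]
step 2: x' = x̄ + K·y = [2563726404657/5926418512481, -587211619429/5926418512481, 4012069791016/5926418512481]
step 2: P' = (I − K·H)·P̄ = [26618116298468/5926418512481 -8631420154302/5926418512481 -761591416068/5926418512481; -8631420154302/5926418512481 8457417896443/5926418512481 -922101909608/5926418512481; -761591416068/5926418512481 -922101909608/5926418512481 2562690618196/5926418512481]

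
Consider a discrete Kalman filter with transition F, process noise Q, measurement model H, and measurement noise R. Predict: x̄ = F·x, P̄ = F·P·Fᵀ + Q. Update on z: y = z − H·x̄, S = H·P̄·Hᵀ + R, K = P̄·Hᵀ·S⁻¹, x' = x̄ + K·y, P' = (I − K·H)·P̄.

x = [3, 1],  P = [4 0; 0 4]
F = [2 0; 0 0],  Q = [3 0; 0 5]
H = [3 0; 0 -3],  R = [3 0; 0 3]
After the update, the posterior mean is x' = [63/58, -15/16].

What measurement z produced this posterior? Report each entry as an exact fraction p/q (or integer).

x̄ = F·x = [6, 0]
P̄ = F·P·Fᵀ + Q = [19 0; 0 5]
S = H·P̄·Hᵀ + R = [174 0; 0 48]
K = P̄·Hᵀ·S⁻¹ = [19/58 0; 0 -5/16]
x' − x̄ = [-285/58, -15/16] = K·y
y = (KᵀK)⁻¹·Kᵀ·(x' − x̄) = [-15, 3]
z = y + H·x̄ = [-15, 3] + [18, 0] = [3, 3]

z = [3, 3]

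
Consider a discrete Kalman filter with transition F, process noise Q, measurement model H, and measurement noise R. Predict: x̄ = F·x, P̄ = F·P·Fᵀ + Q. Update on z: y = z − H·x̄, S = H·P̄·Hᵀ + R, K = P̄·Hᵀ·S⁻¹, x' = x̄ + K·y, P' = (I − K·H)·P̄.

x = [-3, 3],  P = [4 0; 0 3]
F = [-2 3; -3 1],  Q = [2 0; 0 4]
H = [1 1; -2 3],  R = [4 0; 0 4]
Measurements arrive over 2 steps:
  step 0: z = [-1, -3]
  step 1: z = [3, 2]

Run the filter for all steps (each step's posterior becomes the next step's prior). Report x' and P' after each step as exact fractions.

step 0: x' = [5340/11233, -8069/11233], P' = [17280/11233 8724/11233; 8724/11233 8804/11233]
step 1: x' = [1478500/3364621, 3616567/3364621], P' = [4232908/3364621 2118576/3364621; 2118576/3364621 2364144/3364621]

step 0: x̄ = F·x = [15, 12]
step 0: P̄ = F·P·Fᵀ + Q = [45 33; 33 43]
step 0: y = z − H·x̄ = [-28, -9]
step 0: S = H·P̄·Hᵀ + R = [158 72; 72 175]
step 0: K = P̄·Hᵀ·S⁻¹ = [6501/11233 -2097/11233; 4382/11233 2241/11233]
step 0: x' = x̄ + K·y = [5340/11233, -8069/11233]
step 0: P' = (I − K·H)·P̄ = [17280/11233 8724/11233; 8724/11233 8804/11233]
step 1: x̄ = F·x = [-34887/11233, -24089/11233]
step 1: P̄ = F·P·Fᵀ + Q = [66134/11233 34128/11233; 34128/11233 156912/11233]
step 1: y = z − H·x̄ = [92675/11233, 24959/11233]
step 1: S = H·P̄·Hᵀ + R = [336234/11233 372596/11233; 372596/11233 1312140/11233]
step 1: K = P̄·Hᵀ·S⁻¹ = [1587871/3364621 -527522/3364621; 1120680/3364621 713820/3364621]
step 1: x' = x̄ + K·y = [1478500/3364621, 3616567/3364621]
step 1: P' = (I − K·H)·P̄ = [4232908/3364621 2118576/3364621; 2118576/3364621 2364144/3364621]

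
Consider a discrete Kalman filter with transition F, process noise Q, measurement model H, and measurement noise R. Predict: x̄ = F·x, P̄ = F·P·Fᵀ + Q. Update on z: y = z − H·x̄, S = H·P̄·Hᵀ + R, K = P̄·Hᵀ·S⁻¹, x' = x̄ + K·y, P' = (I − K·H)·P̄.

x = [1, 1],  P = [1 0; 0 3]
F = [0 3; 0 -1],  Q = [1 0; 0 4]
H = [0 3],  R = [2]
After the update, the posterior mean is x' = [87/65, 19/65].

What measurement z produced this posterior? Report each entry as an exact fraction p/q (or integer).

x̄ = F·x = [3, -1]
P̄ = F·P·Fᵀ + Q = [28 -9; -9 7]
S = H·P̄·Hᵀ + R = [65]
K = P̄·Hᵀ·S⁻¹ = [-27/65; 21/65]
x' − x̄ = [-108/65, 84/65] = K·y
y = (KᵀK)⁻¹·Kᵀ·(x' − x̄) = [4]
z = y + H·x̄ = [4] + [-3] = [1]

z = [1]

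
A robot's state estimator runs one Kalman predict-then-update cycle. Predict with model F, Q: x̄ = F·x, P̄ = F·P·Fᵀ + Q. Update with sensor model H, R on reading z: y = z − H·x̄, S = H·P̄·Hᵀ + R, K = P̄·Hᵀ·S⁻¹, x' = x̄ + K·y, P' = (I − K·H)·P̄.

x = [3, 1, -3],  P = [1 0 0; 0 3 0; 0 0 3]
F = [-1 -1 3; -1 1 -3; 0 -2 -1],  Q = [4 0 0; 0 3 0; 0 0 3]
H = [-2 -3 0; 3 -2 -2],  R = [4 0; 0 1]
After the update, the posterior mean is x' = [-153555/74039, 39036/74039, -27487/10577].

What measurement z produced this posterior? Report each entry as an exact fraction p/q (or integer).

x̄ = F·x = [-13, 7, 1]
P̄ = F·P·Fᵀ + Q = [35 -29 -3; -29 34 3; -3 3 18]
S = H·P̄·Hᵀ + R = [102 145; 145 932]
K = P̄·Hᵀ·S⁻¹ = [-8661/74039 14773/74039; -17663/74039 -10042/74039; 657/10577 -681/10577]
x' − x̄ = [808952/74039, -479237/74039, -38064/10577] = K·y
y = (KᵀK)⁻¹·Kᵀ·(x' − x̄) = [-3, 53]
z = y + H·x̄ = [-3, 53] + [5, -55] = [2, -2]

z = [2, -2]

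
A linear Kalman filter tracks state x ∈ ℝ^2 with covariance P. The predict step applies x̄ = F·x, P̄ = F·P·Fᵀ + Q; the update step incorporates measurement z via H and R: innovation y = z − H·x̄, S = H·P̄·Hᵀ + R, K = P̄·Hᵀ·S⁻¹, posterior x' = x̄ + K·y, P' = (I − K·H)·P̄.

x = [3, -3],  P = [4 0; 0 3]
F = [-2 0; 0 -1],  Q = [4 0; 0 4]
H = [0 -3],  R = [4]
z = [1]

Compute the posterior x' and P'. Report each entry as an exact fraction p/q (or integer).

x̄ = F·x = [-6, 3]
P̄ = F·P·Fᵀ + Q = [20 0; 0 7]
y = z − H·x̄ = [10]
S = H·P̄·Hᵀ + R = [67]
K = P̄·Hᵀ·S⁻¹ = [0; -21/67]
x' = x̄ + K·y = [-6, -9/67]
P' = (I − K·H)·P̄ = [20 0; 0 28/67]

x' = [-6, -9/67]
P' = [20 0; 0 28/67]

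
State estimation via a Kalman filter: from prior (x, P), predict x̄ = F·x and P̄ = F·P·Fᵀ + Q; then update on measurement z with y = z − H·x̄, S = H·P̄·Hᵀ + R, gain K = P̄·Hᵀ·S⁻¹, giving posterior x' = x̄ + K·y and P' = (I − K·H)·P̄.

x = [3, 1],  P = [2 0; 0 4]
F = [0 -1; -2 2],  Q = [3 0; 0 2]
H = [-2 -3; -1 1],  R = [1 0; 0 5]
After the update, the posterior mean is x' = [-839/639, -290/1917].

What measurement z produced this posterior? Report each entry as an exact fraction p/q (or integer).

z = [3, 1]

x̄ = F·x = [-1, -4]
P̄ = F·P·Fᵀ + Q = [7 -8; -8 26]
S = H·P̄·Hᵀ + R = [167 -72; -72 54]
K = P̄·Hᵀ·S⁻¹ = [-10/71 -595/1278; -50/213 607/1917]
x' − x̄ = [-200/639, 7378/1917] = K·y
y = (KᵀK)⁻¹·Kᵀ·(x' − x̄) = [-11, 4]
z = y + H·x̄ = [-11, 4] + [14, -3] = [3, 1]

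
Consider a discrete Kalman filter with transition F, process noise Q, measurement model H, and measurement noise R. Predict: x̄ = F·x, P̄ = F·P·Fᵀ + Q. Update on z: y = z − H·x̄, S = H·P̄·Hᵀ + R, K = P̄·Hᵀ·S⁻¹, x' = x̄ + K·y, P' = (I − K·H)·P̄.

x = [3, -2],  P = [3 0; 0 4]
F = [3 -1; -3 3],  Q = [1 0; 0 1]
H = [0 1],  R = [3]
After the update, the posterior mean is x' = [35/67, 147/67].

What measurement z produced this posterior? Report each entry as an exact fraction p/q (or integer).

x̄ = F·x = [11, -15]
P̄ = F·P·Fᵀ + Q = [32 -39; -39 64]
S = H·P̄·Hᵀ + R = [67]
K = P̄·Hᵀ·S⁻¹ = [-39/67; 64/67]
x' − x̄ = [-702/67, 1152/67] = K·y
y = (KᵀK)⁻¹·Kᵀ·(x' − x̄) = [18]
z = y + H·x̄ = [18] + [-15] = [3]

z = [3]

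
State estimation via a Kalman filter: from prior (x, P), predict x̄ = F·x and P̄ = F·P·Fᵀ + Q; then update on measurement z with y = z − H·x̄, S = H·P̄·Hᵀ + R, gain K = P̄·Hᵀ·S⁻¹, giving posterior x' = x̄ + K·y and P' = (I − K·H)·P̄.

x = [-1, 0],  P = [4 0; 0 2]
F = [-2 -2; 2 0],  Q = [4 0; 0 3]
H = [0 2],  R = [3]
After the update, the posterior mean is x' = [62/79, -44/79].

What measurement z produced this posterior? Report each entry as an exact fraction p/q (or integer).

z = [-1]

x̄ = F·x = [2, -2]
P̄ = F·P·Fᵀ + Q = [28 -16; -16 19]
S = H·P̄·Hᵀ + R = [79]
K = P̄·Hᵀ·S⁻¹ = [-32/79; 38/79]
x' − x̄ = [-96/79, 114/79] = K·y
y = (KᵀK)⁻¹·Kᵀ·(x' − x̄) = [3]
z = y + H·x̄ = [3] + [-4] = [-1]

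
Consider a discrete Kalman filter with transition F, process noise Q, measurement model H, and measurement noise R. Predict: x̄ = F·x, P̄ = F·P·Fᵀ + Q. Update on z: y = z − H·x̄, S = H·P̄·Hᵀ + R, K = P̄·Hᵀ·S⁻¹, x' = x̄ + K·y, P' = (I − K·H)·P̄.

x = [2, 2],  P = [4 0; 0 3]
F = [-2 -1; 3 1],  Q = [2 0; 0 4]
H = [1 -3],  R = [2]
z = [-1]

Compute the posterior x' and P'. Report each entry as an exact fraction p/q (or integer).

x̄ = F·x = [-6, 8]
P̄ = F·P·Fᵀ + Q = [21 -27; -27 43]
y = z − H·x̄ = [29]
S = H·P̄·Hᵀ + R = [572]
K = P̄·Hᵀ·S⁻¹ = [51/286; -3/11]
x' = x̄ + K·y = [-237/286, 1/11]
P' = (I − K·H)·P̄ = [402/143 9/11; 9/11 5/11]

x' = [-237/286, 1/11]
P' = [402/143 9/11; 9/11 5/11]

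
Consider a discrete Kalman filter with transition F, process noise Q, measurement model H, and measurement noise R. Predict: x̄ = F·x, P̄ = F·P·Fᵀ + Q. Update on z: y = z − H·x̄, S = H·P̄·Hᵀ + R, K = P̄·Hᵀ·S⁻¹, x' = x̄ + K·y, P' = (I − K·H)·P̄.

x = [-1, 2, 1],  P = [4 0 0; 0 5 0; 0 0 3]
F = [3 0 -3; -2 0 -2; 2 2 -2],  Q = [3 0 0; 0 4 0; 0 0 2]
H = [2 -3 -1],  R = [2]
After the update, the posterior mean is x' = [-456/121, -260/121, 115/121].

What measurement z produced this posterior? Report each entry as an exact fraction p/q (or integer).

z = [-2]

x̄ = F·x = [-6, 0, 0]
P̄ = F·P·Fᵀ + Q = [66 -6 42; -6 32 -4; 42 -4 50]
S = H·P̄·Hᵀ + R = [484]
K = P̄·Hᵀ·S⁻¹ = [27/121; -26/121; 23/242]
x' − x̄ = [270/121, -260/121, 115/121] = K·y
y = (KᵀK)⁻¹·Kᵀ·(x' − x̄) = [10]
z = y + H·x̄ = [10] + [-12] = [-2]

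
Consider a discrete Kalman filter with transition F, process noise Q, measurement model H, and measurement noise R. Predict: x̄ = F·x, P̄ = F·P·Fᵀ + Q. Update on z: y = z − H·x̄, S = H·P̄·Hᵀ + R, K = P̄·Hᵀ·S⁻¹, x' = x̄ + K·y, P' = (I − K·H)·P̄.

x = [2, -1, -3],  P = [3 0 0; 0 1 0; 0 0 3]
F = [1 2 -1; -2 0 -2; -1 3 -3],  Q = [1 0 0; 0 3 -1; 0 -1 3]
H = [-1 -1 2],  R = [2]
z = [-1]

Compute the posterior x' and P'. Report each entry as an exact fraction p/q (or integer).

x̄ = F·x = [3, 2, 4]
P̄ = F·P·Fᵀ + Q = [11 0 12; 0 27 23; 12 23 42]
y = z − H·x̄ = [-4]
S = H·P̄·Hᵀ + R = [68]
K = P̄·Hᵀ·S⁻¹ = [13/68; 19/68; 49/68]
x' = x̄ + K·y = [38/17, 15/17, 19/17]
P' = (I − K·H)·P̄ = [579/68 -247/68 179/68; -247/68 1475/68 633/68; 179/68 633/68 455/68]

x' = [38/17, 15/17, 19/17]
P' = [579/68 -247/68 179/68; -247/68 1475/68 633/68; 179/68 633/68 455/68]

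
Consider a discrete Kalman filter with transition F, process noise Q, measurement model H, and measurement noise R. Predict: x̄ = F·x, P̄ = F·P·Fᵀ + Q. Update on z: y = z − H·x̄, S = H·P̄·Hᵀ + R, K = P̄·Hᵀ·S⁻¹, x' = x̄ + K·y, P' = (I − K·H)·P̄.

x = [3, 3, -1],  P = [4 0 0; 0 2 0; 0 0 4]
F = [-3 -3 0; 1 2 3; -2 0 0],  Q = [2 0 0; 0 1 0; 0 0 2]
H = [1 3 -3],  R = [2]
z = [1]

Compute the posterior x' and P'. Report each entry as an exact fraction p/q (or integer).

x' = [-710/47, 603/517, -2184/517]
P' = [1928/47 48/47 696/47; 48/47 3724/517 3802/517; 696/47 3802/517 6390/517]

x̄ = F·x = [-18, 6, -6]
P̄ = F·P·Fᵀ + Q = [56 -24 24; -24 49 -8; 24 -8 18]
y = z − H·x̄ = [-17]
S = H·P̄·Hᵀ + R = [517]
K = P̄·Hᵀ·S⁻¹ = [-8/47; 147/517; -54/517]
x' = x̄ + K·y = [-710/47, 603/517, -2184/517]
P' = (I − K·H)·P̄ = [1928/47 48/47 696/47; 48/47 3724/517 3802/517; 696/47 3802/517 6390/517]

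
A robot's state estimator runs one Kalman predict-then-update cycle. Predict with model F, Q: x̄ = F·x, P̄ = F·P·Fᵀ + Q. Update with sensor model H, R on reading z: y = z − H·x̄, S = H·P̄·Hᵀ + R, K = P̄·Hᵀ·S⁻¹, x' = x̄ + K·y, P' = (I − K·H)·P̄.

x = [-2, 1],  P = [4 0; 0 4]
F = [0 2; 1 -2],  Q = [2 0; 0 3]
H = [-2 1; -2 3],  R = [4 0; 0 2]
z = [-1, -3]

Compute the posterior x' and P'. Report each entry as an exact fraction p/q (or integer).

x̄ = F·x = [2, -4]
P̄ = F·P·Fᵀ + Q = [18 -16; -16 23]
y = z − H·x̄ = [7, 13]
S = H·P̄·Hᵀ + R = [163 269; 269 473]
K = P̄·Hᵀ·S⁻¹ = [-1000/2369 148/2369; -577/2369 834/2369]
x' = x̄ + K·y = [-338/2369, -2673/2369]
P' = (I − K·H)·P̄ = [3074/2369 2148/2369; 2148/2369 1988/2369]

x' = [-338/2369, -2673/2369]
P' = [3074/2369 2148/2369; 2148/2369 1988/2369]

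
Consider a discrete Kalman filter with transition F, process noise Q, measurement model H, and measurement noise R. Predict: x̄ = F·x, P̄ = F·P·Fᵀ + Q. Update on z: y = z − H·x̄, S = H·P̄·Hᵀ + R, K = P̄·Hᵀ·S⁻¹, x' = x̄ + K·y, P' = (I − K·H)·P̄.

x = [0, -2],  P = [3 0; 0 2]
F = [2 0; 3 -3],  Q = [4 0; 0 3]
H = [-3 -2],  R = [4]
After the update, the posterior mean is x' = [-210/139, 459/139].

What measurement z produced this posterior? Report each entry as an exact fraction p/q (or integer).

x̄ = F·x = [0, 6]
P̄ = F·P·Fᵀ + Q = [16 18; 18 48]
S = H·P̄·Hᵀ + R = [556]
K = P̄·Hᵀ·S⁻¹ = [-21/139; -75/278]
x' − x̄ = [-210/139, -375/139] = K·y
y = (KᵀK)⁻¹·Kᵀ·(x' − x̄) = [10]
z = y + H·x̄ = [10] + [-12] = [-2]

z = [-2]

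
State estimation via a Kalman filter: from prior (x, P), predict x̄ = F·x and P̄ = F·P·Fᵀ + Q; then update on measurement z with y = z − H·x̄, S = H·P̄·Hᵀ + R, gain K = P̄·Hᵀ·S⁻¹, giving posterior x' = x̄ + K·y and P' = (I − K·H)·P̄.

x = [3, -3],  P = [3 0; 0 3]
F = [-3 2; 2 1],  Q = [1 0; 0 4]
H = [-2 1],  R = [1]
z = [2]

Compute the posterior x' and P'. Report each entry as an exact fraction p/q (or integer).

x' = [-142/57, -649/228]
P' = [164/57 305/57; 305/57 2483/228]

x̄ = F·x = [-15, 3]
P̄ = F·P·Fᵀ + Q = [40 -12; -12 19]
y = z − H·x̄ = [-31]
S = H·P̄·Hᵀ + R = [228]
K = P̄·Hᵀ·S⁻¹ = [-23/57; 43/228]
x' = x̄ + K·y = [-142/57, -649/228]
P' = (I − K·H)·P̄ = [164/57 305/57; 305/57 2483/228]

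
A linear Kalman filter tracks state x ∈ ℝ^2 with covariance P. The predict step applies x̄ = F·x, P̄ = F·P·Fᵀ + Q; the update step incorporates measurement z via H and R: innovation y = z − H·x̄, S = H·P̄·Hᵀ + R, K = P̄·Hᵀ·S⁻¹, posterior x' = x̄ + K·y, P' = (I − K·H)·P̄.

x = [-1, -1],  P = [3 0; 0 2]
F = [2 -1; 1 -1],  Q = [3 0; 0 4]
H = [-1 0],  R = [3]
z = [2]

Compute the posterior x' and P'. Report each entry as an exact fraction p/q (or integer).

x' = [-37/20, -2/5]
P' = [51/20 6/5; 6/5 29/5]

x̄ = F·x = [-1, 0]
P̄ = F·P·Fᵀ + Q = [17 8; 8 9]
y = z − H·x̄ = [1]
S = H·P̄·Hᵀ + R = [20]
K = P̄·Hᵀ·S⁻¹ = [-17/20; -2/5]
x' = x̄ + K·y = [-37/20, -2/5]
P' = (I − K·H)·P̄ = [51/20 6/5; 6/5 29/5]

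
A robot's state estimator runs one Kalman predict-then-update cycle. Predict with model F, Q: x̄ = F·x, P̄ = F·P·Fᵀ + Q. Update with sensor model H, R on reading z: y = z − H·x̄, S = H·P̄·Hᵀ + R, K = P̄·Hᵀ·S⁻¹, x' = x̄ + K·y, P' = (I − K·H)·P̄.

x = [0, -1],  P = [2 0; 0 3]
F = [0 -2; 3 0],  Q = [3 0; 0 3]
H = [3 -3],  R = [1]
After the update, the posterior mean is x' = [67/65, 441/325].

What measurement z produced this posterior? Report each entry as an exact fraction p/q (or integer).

z = [-1]

x̄ = F·x = [2, 0]
P̄ = F·P·Fᵀ + Q = [15 0; 0 21]
S = H·P̄·Hᵀ + R = [325]
K = P̄·Hᵀ·S⁻¹ = [9/65; -63/325]
x' − x̄ = [-63/65, 441/325] = K·y
y = (KᵀK)⁻¹·Kᵀ·(x' − x̄) = [-7]
z = y + H·x̄ = [-7] + [6] = [-1]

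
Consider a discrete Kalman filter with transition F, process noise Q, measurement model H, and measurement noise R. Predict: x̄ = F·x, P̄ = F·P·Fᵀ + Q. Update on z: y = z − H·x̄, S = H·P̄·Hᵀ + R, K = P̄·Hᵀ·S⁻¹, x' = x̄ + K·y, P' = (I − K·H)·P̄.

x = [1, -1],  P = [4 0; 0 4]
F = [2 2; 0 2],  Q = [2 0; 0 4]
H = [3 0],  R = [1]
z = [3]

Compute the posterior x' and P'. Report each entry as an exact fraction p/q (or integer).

x' = [306/307, -470/307]
P' = [34/307 16/307; 16/307 3836/307]

x̄ = F·x = [0, -2]
P̄ = F·P·Fᵀ + Q = [34 16; 16 20]
y = z − H·x̄ = [3]
S = H·P̄·Hᵀ + R = [307]
K = P̄·Hᵀ·S⁻¹ = [102/307; 48/307]
x' = x̄ + K·y = [306/307, -470/307]
P' = (I − K·H)·P̄ = [34/307 16/307; 16/307 3836/307]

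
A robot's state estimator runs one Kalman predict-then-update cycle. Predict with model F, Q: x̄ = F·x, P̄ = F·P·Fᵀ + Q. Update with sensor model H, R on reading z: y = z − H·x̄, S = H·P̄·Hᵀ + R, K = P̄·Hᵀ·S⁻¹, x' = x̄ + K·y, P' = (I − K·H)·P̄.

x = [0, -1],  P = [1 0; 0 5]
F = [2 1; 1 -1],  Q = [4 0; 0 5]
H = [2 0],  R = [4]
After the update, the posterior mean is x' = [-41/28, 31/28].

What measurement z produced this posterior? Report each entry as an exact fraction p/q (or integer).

z = [-3]

x̄ = F·x = [-1, 1]
P̄ = F·P·Fᵀ + Q = [13 -3; -3 11]
S = H·P̄·Hᵀ + R = [56]
K = P̄·Hᵀ·S⁻¹ = [13/28; -3/28]
x' − x̄ = [-13/28, 3/28] = K·y
y = (KᵀK)⁻¹·Kᵀ·(x' − x̄) = [-1]
z = y + H·x̄ = [-1] + [-2] = [-3]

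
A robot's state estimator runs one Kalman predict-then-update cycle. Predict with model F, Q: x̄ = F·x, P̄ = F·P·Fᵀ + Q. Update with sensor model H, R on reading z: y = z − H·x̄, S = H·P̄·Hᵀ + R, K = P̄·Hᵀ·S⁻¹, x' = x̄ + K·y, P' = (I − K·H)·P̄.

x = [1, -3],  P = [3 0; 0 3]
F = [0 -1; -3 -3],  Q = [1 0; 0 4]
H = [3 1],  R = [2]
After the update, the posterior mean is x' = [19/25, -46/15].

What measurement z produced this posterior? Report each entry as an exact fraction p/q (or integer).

z = [-1]

x̄ = F·x = [3, 6]
P̄ = F·P·Fᵀ + Q = [4 9; 9 58]
S = H·P̄·Hᵀ + R = [150]
K = P̄·Hᵀ·S⁻¹ = [7/50; 17/30]
x' − x̄ = [-56/25, -136/15] = K·y
y = (KᵀK)⁻¹·Kᵀ·(x' − x̄) = [-16]
z = y + H·x̄ = [-16] + [15] = [-1]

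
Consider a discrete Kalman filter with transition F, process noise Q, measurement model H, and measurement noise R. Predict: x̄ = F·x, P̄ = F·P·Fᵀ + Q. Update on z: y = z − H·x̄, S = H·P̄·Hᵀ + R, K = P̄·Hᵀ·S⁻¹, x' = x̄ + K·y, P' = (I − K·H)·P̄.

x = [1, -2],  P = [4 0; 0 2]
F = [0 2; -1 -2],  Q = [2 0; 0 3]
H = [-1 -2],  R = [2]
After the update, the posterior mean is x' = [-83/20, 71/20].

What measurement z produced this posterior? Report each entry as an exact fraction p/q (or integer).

x̄ = F·x = [-4, 3]
P̄ = F·P·Fᵀ + Q = [10 -8; -8 15]
S = H·P̄·Hᵀ + R = [40]
K = P̄·Hᵀ·S⁻¹ = [3/20; -11/20]
x' − x̄ = [-3/20, 11/20] = K·y
y = (KᵀK)⁻¹·Kᵀ·(x' − x̄) = [-1]
z = y + H·x̄ = [-1] + [-2] = [-3]

z = [-3]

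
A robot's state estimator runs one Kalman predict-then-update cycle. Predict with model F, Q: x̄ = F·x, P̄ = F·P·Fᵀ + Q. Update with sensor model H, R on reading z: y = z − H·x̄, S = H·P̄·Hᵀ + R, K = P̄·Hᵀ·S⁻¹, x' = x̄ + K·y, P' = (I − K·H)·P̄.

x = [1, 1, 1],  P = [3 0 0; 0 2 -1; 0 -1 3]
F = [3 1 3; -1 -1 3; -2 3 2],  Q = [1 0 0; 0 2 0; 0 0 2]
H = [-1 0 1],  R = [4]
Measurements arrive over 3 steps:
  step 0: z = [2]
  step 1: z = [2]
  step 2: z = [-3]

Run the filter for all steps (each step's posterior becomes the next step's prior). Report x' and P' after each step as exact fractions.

step 0: x̄ = F·x = [7, 1, 3]
step 0: P̄ = F·P·Fᵀ + Q = [51 16 -5; 16 40 11; -5 11 32]
step 0: y = z − H·x̄ = [6]
step 0: S = H·P̄·Hᵀ + R = [97]
step 0: K = P̄·Hᵀ·S⁻¹ = [-56/97; -5/97; 37/97]
step 0: x' = x̄ + K·y = [343/97, 67/97, 513/97]
step 0: P' = (I − K·H)·P̄ = [1811/97 1272/97 1587/97; 1272/97 3855/97 1252/97; 1587/97 1252/97 1735/97]
step 1: x̄ = F·x = [2635/97, 1129/97, 541/97]
step 1: P̄ = F·P·Fᵀ + Q = [79576/97 10761/97 33785/97; 10761/97 6985/97 -2737/97; 33785/97 -2737/97 36137/97]
step 1: y = z − H·x̄ = [2288/97]
step 1: S = H·P̄·Hᵀ + R = [48531/97]
step 1: K = P̄·Hᵀ·S⁻¹ = [-45791/48531; -13498/48531; 112/2311]
step 1: x' = x̄ + K·y = [238241/48531, 246475/48531, 15531/2311]
step 1: P' = (I − K·H)·P̄ = [18196775/48531 -988091/48531 857791/2311; -988091/48531 1616423/48531 -49623/2311; 857791/2311 -49623/2311 858239/2311]
step 2: x̄ = F·x = [277093/6933, 164579/16177, 915245/48531]
step 2: P̄ = F·P·Fᵀ + Q = [91386722/6933 10382593/2311 -2081831/6933; 10382593/2311 26104027/16177 -3577661/16177; -2081831/6933 -3577661/16177 14767253/48531]
step 2: y = z − H·x̄ = [878813/48531]
step 2: S = H·P̄·Hᵀ + R = [683814065/48531]
step 2: K = P̄·Hᵀ·S⁻¹ = [-654279871/683814065; -228767436/683814065; 5868014/136762813]
step 2: x' = x̄ + K·y = [15482289232/683814065, 2814294127/683814065, 2685466357/136762813]
step 2: P' = (I − K·H)·P̄ = [192836154399/683814065 -12010939381/683814065 38043806983/136762813; -12010939381/683814065 25063622699/683814065 -2585201825/136762813; 38043806983/136762813 -2585201825/136762813 38067279039/136762813]

step 0: x' = [343/97, 67/97, 513/97], P' = [1811/97 1272/97 1587/97; 1272/97 3855/97 1252/97; 1587/97 1252/97 1735/97]
step 1: x' = [238241/48531, 246475/48531, 15531/2311], P' = [18196775/48531 -988091/48531 857791/2311; -988091/48531 1616423/48531 -49623/2311; 857791/2311 -49623/2311 858239/2311]
step 2: x' = [15482289232/683814065, 2814294127/683814065, 2685466357/136762813], P' = [192836154399/683814065 -12010939381/683814065 38043806983/136762813; -12010939381/683814065 25063622699/683814065 -2585201825/136762813; 38043806983/136762813 -2585201825/136762813 38067279039/136762813]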